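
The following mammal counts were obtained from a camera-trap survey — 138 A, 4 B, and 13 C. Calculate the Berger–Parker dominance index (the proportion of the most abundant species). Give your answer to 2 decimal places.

Total N = 138+4+13 = 155, so the proportions are 0.8903, 0.0258, 0.0839 (working shown to 4 dp, full precision carried).
The largest proportion is 0.8903, i.e. d = 0.89 to 2 decimal places.

0.89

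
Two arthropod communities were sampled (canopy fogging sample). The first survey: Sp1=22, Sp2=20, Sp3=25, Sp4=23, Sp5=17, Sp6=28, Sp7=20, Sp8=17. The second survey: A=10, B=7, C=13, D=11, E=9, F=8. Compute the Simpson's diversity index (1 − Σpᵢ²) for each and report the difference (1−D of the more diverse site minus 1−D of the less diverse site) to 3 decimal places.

The first survey: N=172, proportions 0.127907, 0.116279, 0.145349, 0.133721, 0.098837, 0.162791, 0.116279, 0.098837, giving 1−D = 0.871552 (working shown to 6 dp, full precision carried).
The second survey: N=58, proportions 0.172414, 0.12069, 0.224138, 0.189655, 0.155172, 0.137931, giving 1−D = 0.826397.
Difference = |0.871552 − 0.826397| = 0.045155, i.e. 0.045 to 3 decimal places.

0.045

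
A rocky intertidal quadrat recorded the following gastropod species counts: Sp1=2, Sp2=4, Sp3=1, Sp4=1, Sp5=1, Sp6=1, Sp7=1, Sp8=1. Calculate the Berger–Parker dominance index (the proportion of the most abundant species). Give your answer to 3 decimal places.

0.333

Total N = 2+4+1+1+1+1+1+1 = 12, so the proportions are 0.16667, 0.33333, 0.08333, 0.08333, 0.08333, 0.08333, 0.08333, 0.08333 (working shown to 5 dp, full precision carried).
The largest proportion is 0.33333, i.e. d = 0.333 to 3 decimal places.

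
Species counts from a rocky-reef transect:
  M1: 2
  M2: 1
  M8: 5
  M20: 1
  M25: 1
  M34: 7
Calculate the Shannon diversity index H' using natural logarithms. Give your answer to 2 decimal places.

1.48

Total N = 2+1+5+1+1+7 = 17, so the proportions are 0.1176, 0.0588, 0.2941, 0.0588, 0.0588, 0.4118 (working shown to 4 dp, full precision carried).
Each pᵢ ln pᵢ term: 0.1176×(-2.1401)=-0.2518, 0.0588×(-2.8332)=-0.1667, 0.2941×(-1.2238)=-0.3599, 0.0588×(-2.8332)=-0.1667, 0.0588×(-2.8332)=-0.1667, 0.4118×(-0.8873)=-0.3654.
Sum = -1.4770, so H' = 1.48.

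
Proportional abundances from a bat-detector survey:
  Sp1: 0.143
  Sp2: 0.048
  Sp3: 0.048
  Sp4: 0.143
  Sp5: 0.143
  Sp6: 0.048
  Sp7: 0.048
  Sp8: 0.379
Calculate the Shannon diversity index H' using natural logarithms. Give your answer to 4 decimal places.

1.7851

Each pᵢ ln pᵢ term (working shown to 6 dp, full precision carried): 0.143×(-1.944911)=-0.278122, 0.048×(-3.036554)=-0.145755, 0.048×(-3.036554)=-0.145755, 0.143×(-1.944911)=-0.278122, 0.143×(-1.944911)=-0.278122, 0.048×(-3.036554)=-0.145755, 0.048×(-3.036554)=-0.145755, 0.379×(-0.970219)=-0.367713.
Sum = -1.785098, so H' = 1.7851.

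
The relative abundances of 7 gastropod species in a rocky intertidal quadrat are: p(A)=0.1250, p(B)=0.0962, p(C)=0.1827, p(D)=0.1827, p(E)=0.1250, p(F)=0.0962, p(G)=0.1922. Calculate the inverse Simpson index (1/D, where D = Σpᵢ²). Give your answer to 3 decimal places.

6.516

D = 0.125² + 0.0962² + 0.1827² + 0.1827² + 0.125² + 0.0962² + 0.1922² = 0.0156250 + 0.0092544 + 0.0333793 + 0.0333793 + 0.0156250 + 0.0092544 + 0.0369408 = 0.1534583 (working shown to 7 dp, full precision carried).
So 1/D = 6.51643, i.e. 6.516 to 3 decimal places.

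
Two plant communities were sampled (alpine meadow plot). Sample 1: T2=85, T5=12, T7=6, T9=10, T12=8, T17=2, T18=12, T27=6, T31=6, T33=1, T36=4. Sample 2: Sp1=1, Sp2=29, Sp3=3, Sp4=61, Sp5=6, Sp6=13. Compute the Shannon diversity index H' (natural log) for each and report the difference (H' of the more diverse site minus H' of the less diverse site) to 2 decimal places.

0.40

Sample 1: N=152, proportions 0.5592105, 0.0789474, 0.0394737, 0.0657895, 0.0526316, 0.0131579, 0.0789474, 0.0394737, 0.0394737, 0.0065789, 0.0263158, giving H' = 1.6284355 (working shown to 7 dp, full precision carried).
Sample 2: N=113, proportions 0.0088496, 0.2566372, 0.0265487, 0.539823, 0.0530973, 0.1150442, giving H' = 1.2246832.
Difference = |1.6284355 − 1.2246832| = 0.4037523, i.e. 0.40 to 2 decimal places.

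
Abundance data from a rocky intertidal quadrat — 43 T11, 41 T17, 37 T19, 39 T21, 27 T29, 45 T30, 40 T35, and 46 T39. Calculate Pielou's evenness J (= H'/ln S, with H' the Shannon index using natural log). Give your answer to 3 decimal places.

0.995

Total N = 43+41+37+39+27+45+40+46 = 318, so the proportions are 0.13522, 0.12893, 0.11635, 0.12264, 0.08491, 0.14151, 0.12579, 0.14465 (working shown to 5 dp, full precision carried).
H' = −Σ pᵢ ln pᵢ = −((-0.27056) + (-0.26411) + (-0.25029) + (-0.25736) + (-0.20940) + (-0.27671) + (-0.26078) + (-0.27968)) = 2.06887.
With S = 8 species, ln S = 2.07944, so J = 2.06887/2.07944 = 0.99492, i.e. 0.995 to 3 decimal places.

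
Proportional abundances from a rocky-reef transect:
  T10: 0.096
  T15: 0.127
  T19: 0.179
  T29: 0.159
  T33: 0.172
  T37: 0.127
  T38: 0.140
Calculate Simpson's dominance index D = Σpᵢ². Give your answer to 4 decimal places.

D = 0.096² + 0.127² + 0.179² + 0.159² + 0.172² + 0.127² + 0.14² = 0.009216 + 0.016129 + 0.032041 + 0.025281 + 0.029584 + 0.016129 + 0.019600 = 0.147980 (working shown to 6 dp, full precision carried).
To 4 decimal places, D = 0.1480.

0.1480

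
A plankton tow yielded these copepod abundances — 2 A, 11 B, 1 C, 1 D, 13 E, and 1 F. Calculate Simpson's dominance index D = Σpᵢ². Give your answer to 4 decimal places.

0.3532

Total N = 2+11+1+1+13+1 = 29, so the proportions are 0.068966, 0.37931, 0.034483, 0.034483, 0.448276, 0.034483 (working shown to 6 dp, full precision carried).
D = 0.068966² + 0.37931² + 0.034483² + 0.034483² + 0.448276² + 0.034483² = 0.004756 + 0.143876 + 0.001189 + 0.001189 + 0.200951 + 0.001189 = 0.353151.
To 4 decimal places, D = 0.3532.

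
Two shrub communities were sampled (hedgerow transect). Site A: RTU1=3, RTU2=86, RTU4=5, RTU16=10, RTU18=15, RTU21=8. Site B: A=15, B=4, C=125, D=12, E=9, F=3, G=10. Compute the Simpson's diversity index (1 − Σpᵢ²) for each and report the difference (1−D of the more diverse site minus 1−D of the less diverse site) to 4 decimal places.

0.0265

Site A: N=127, proportions 0.023622, 0.677165, 0.03937, 0.07874, 0.11811, 0.062992, giving 1−D = 0.515221 (working shown to 6 dp, full precision carried).
Site B: N=178, proportions 0.08427, 0.022472, 0.702247, 0.067416, 0.050562, 0.016854, 0.05618, giving 1−D = 0.488701.
Difference = |0.515221 − 0.488701| = 0.026520, i.e. 0.0265 to 4 decimal places.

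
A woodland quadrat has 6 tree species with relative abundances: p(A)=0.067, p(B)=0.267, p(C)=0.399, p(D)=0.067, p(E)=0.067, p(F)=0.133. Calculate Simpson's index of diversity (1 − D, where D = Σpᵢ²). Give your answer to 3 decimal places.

D = 0.067² + 0.267² + 0.399² + 0.067² + 0.067² + 0.133² = 0.00449 + 0.07129 + 0.15920 + 0.00449 + 0.00449 + 0.01769 = 0.26165 (working shown to 5 dp, full precision carried).
So 1 − D = 0.73835, i.e. 0.738 to 3 decimal places.

0.738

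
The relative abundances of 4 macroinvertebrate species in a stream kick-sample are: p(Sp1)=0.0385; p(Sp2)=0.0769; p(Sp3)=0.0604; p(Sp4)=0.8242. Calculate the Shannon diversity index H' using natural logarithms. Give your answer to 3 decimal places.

Each pᵢ ln pᵢ term (working shown to 5 dp, full precision carried): 0.0385×(-3.25710)=-0.12540, 0.0769×(-2.56525)=-0.19727, 0.0604×(-2.80677)=-0.16953, 0.8242×(-0.19334)=-0.15935.
Sum = -0.65155, so H' = 0.652.

0.652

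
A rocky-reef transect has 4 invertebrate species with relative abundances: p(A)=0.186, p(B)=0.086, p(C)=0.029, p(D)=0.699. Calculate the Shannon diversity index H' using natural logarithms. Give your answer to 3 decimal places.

0.877

Each pᵢ ln pᵢ term (working shown to 5 dp, full precision carried): 0.186×(-1.68201)=-0.31285, 0.086×(-2.45341)=-0.21099, 0.029×(-3.54046)=-0.10267, 0.699×(-0.35810)=-0.25032.
Sum = -0.87684, so H' = 0.877.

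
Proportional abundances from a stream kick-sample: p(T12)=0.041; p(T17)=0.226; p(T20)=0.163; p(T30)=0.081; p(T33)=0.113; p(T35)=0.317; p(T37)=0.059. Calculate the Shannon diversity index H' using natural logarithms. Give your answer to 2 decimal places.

1.74

Each pᵢ ln pᵢ term (working shown to 4 dp, full precision carried): 0.041×(-3.1942)=-0.1310, 0.226×(-1.4872)=-0.3361, 0.163×(-1.8140)=-0.2957, 0.081×(-2.5133)=-0.2036, 0.113×(-2.1804)=-0.2464, 0.317×(-1.1489)=-0.3642, 0.059×(-2.8302)=-0.1670.
Sum = -1.7439, so H' = 1.74.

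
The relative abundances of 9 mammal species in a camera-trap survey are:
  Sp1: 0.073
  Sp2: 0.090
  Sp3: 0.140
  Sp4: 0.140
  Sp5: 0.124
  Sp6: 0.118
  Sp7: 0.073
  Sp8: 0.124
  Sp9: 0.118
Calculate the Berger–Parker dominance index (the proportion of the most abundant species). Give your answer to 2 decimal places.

The largest proportion is 0.14, i.e. d = 0.14 to 2 decimal places.

0.14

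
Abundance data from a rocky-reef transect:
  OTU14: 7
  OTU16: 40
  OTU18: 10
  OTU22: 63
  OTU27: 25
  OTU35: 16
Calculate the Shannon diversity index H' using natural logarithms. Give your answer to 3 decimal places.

1.541

Total N = 7+40+10+63+25+16 = 161, so the proportions are 0.04348, 0.24845, 0.06211, 0.3913, 0.15528, 0.09938 (working shown to 5 dp, full precision carried).
Each pᵢ ln pᵢ term: 0.04348×(-3.13549)=-0.13633, 0.24845×(-1.39252)=-0.34597, 0.06211×(-2.77882)=-0.17260, 0.3913×(-0.93827)=-0.36715, 0.15528×(-1.86253)=-0.28921, 0.09938×(-2.30882)=-0.22945.
Sum = -1.54070, so H' = 1.541.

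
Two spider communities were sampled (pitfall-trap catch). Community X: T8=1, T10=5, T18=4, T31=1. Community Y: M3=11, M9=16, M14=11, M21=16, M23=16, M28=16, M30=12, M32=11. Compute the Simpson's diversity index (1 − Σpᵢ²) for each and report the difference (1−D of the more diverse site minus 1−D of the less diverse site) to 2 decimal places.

0.23

Community X: N=11, proportions 0.0909, 0.4545, 0.3636, 0.0909, giving 1−D = 0.6446 (working shown to 4 dp, full precision carried).
Community Y: N=109, proportions 0.1009, 0.1468, 0.1009, 0.1468, 0.1468, 0.1468, 0.1101, 0.1009, giving 1−D = 0.8711.
Difference = |0.6446 − 0.8711| = 0.2265, i.e. 0.23 to 2 decimal places.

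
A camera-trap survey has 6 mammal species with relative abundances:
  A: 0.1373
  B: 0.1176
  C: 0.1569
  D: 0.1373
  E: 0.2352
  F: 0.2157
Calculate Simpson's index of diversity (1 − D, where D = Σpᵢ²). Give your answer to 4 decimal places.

0.8220

D = 0.1373² + 0.1176² + 0.1569² + 0.1373² + 0.2352² + 0.2157² = 0.018851 + 0.013830 + 0.024618 + 0.018851 + 0.055319 + 0.046526 = 0.177995 (working shown to 6 dp, full precision carried).
So 1 − D = 0.822005, i.e. 0.8220 to 4 decimal places.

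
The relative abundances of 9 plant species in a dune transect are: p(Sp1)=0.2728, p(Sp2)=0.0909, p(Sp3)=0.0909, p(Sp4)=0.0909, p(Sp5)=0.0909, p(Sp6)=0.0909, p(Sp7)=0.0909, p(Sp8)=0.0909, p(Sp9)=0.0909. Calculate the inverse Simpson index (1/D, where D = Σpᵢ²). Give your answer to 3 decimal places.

D = 0.2728² + 0.0909² + 0.0909² + 0.0909² + 0.0909² + 0.0909² + 0.0909² + 0.0909² + 0.0909² = 0.0744198 + 0.0082628 + 0.0082628 + 0.0082628 + 0.0082628 + 0.0082628 + 0.0082628 + 0.0082628 + 0.0082628 = 0.1405223 (working shown to 7 dp, full precision carried).
So 1/D = 7.11631, i.e. 7.116 to 3 decimal places.

7.116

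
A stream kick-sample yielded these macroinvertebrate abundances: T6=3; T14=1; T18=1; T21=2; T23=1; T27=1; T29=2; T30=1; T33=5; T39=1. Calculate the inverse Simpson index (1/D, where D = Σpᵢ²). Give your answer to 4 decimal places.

6.7500

Total N = 3+1+1+2+1+1+2+1+5+1 = 18, so the proportions are 0.16666667, 0.05555556, 0.05555556, 0.11111111, 0.05555556, 0.05555556, 0.11111111, 0.05555556, 0.27777778, 0.05555556 (working shown to 8 dp, full precision carried).
D = 0.16666667² + 0.05555556² + 0.05555556² + 0.11111111² + 0.05555556² + 0.05555556² + 0.11111111² + 0.05555556² + 0.27777778² + 0.05555556² = 0.02777778 + 0.00308642 + 0.00308642 + 0.01234568 + 0.00308642 + 0.00308642 + 0.01234568 + 0.00308642 + 0.07716049 + 0.00308642 = 0.14814815.
So 1/D = 6.750000, i.e. 6.7500 to 4 decimal places.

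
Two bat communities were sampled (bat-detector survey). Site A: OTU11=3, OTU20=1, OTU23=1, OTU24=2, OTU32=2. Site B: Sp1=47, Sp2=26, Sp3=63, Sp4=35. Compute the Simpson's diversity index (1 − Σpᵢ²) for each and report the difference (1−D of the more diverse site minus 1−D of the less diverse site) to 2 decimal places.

0.04

Site A: N=9, proportions 0.3333, 0.1111, 0.1111, 0.2222, 0.2222, giving 1−D = 0.7654 (working shown to 4 dp, full precision carried).
Site B: N=171, proportions 0.2749, 0.152, 0.3684, 0.2047, giving 1−D = 0.7237.
Difference = |0.7654 − 0.7237| = 0.0417, i.e. 0.04 to 2 decimal places.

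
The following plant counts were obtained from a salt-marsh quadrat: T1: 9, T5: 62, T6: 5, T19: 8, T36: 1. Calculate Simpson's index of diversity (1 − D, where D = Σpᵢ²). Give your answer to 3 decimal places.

Total N = 9+62+5+8+1 = 85, so the proportions are 0.10588, 0.72941, 0.05882, 0.09412, 0.01176 (working shown to 5 dp, full precision carried).
D = 0.10588² + 0.72941² + 0.05882² + 0.09412² + 0.01176² = 0.01121 + 0.53204 + 0.00346 + 0.00886 + 0.00014 = 0.55571.
So 1 − D = 0.44429, i.e. 0.444 to 3 decimal places.

0.444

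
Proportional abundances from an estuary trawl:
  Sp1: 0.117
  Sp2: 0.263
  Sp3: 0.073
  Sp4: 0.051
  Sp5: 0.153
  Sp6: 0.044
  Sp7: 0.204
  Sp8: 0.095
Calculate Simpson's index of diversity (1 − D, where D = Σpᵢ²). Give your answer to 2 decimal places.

0.83

D = 0.117² + 0.263² + 0.073² + 0.051² + 0.153² + 0.044² + 0.204² + 0.095² = 0.0137 + 0.0692 + 0.0053 + 0.0026 + 0.0234 + 0.0019 + 0.0416 + 0.0090 = 0.1668 (working shown to 4 dp, full precision carried).
So 1 − D = 0.8332, i.e. 0.83 to 2 decimal places.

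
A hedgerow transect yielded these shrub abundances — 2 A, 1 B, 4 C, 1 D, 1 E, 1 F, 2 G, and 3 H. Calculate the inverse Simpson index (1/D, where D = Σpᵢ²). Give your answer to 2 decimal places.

6.08

Total N = 2+1+4+1+1+1+2+3 = 15, so the proportions are 0.133333, 0.066667, 0.266667, 0.066667, 0.066667, 0.066667, 0.133333, 0.2 (working shown to 6 dp, full precision carried).
D = 0.133333² + 0.066667² + 0.266667² + 0.066667² + 0.066667² + 0.066667² + 0.133333² + 0.2² = 0.017778 + 0.004444 + 0.071111 + 0.004444 + 0.004444 + 0.004444 + 0.017778 + 0.040000 = 0.164444.
So 1/D = 6.0811, i.e. 6.08 to 2 decimal places.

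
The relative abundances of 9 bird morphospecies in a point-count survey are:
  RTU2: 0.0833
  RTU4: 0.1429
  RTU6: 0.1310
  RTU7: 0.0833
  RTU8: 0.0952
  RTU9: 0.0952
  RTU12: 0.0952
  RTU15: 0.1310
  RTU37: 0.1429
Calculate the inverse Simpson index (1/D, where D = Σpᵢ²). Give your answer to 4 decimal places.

D = 0.0833² + 0.1429² + 0.131² + 0.0833² + 0.0952² + 0.0952² + 0.0952² + 0.131² + 0.1429² = 0.00693889 + 0.02042041 + 0.01716100 + 0.00693889 + 0.00906304 + 0.00906304 + 0.00906304 + 0.01716100 + 0.02042041 = 0.11622972 (working shown to 8 dp, full precision carried).
So 1/D = 8.603651, i.e. 8.6037 to 4 decimal places.

8.6037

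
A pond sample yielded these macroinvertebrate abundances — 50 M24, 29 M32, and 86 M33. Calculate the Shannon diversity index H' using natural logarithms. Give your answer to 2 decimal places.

Total N = 50+29+86 = 165, so the proportions are 0.303, 0.1758, 0.5212 (working shown to 4 dp, full precision carried).
Each pᵢ ln pᵢ term: 0.303×(-1.1939)=-0.3618, 0.1758×(-1.7386)=-0.3056, 0.5212×(-0.6516)=-0.3396.
Sum = -1.0070, so H' = 1.01.

1.01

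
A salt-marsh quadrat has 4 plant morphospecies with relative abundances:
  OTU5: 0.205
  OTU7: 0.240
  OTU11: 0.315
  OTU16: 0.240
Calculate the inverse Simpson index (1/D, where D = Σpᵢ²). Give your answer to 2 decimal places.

D = 0.205² + 0.24² + 0.315² + 0.24² = 0.042025 + 0.057600 + 0.099225 + 0.057600 = 0.256450 (working shown to 6 dp, full precision carried).
So 1/D = 3.8994, i.e. 3.90 to 2 decimal places.

3.90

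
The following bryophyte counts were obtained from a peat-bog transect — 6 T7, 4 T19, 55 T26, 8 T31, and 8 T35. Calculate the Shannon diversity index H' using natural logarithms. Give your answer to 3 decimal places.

1.061

Total N = 6+4+55+8+8 = 81, so the proportions are 0.07407, 0.04938, 0.67901, 0.09877, 0.09877 (working shown to 5 dp, full precision carried).
Each pᵢ ln pᵢ term: 0.07407×(-2.60269)=-0.19279, 0.04938×(-3.00815)=-0.14855, 0.67901×(-0.38712)=-0.26286, 0.09877×(-2.31501)=-0.22864, 0.09877×(-2.31501)=-0.22864.
Sum = -1.06148, so H' = 1.061.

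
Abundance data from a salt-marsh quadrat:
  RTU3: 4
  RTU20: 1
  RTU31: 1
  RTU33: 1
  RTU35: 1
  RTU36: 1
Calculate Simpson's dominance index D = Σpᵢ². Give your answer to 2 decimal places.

Total N = 4+1+1+1+1+1 = 9, so the proportions are 0.4444, 0.1111, 0.1111, 0.1111, 0.1111, 0.1111 (working shown to 4 dp, full precision carried).
D = 0.4444² + 0.1111² + 0.1111² + 0.1111² + 0.1111² + 0.1111² = 0.1975 + 0.0123 + 0.0123 + 0.0123 + 0.0123 + 0.0123 = 0.2593.
To 2 decimal places, D = 0.26.

0.26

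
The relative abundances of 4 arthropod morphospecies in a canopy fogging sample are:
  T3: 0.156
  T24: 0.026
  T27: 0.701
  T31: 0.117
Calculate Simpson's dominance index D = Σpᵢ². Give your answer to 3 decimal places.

D = 0.156² + 0.026² + 0.701² + 0.117² = 0.02434 + 0.00068 + 0.49140 + 0.01369 = 0.53010 (working shown to 5 dp, full precision carried).
To 3 decimal places, D = 0.530.

0.530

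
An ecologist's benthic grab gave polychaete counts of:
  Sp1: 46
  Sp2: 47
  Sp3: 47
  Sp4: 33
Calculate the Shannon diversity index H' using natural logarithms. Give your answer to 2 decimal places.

1.38

Total N = 46+47+47+33 = 173, so the proportions are 0.2659, 0.2717, 0.2717, 0.1908 (working shown to 4 dp, full precision carried).
Each pᵢ ln pᵢ term: 0.2659×(-1.3247)=-0.3522, 0.2717×(-1.3031)=-0.3540, 0.2717×(-1.3031)=-0.3540, 0.1908×(-1.6568)=-0.3160.
Sum = -1.3763, so H' = 1.38.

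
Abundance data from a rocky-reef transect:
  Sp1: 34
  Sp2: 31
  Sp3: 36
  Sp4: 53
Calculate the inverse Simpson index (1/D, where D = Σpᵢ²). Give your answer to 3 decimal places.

Total N = 34+31+36+53 = 154, so the proportions are 0.2207792, 0.2012987, 0.2337662, 0.3441558 (working shown to 7 dp, full precision carried).
D = 0.2207792² + 0.2012987² + 0.2337662² + 0.3441558² = 0.0487435 + 0.0405212 + 0.0546467 + 0.1184432 = 0.2623545.
So 1/D = 3.81164, i.e. 3.812 to 3 decimal places.

3.812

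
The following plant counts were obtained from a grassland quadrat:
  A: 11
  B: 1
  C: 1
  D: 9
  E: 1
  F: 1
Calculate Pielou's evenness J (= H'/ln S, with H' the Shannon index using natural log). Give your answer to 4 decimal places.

Total N = 11+1+1+9+1+1 = 24, so the proportions are 0.458333, 0.041667, 0.041667, 0.375, 0.041667, 0.041667 (working shown to 6 dp, full precision carried).
H' = −Σ pᵢ ln pᵢ = −((-0.357573) + (-0.132419) + (-0.132419) + (-0.367811) + (-0.132419) + (-0.132419)) = 1.255059.
With S = 6 species, ln S = 1.791759, so J = 1.255059/1.791759 = 0.700462, i.e. 0.7005 to 4 decimal places.

0.7005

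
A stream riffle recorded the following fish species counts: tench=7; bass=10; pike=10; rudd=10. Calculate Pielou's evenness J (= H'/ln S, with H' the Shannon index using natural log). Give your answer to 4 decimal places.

Total N = 7+10+10+10 = 37, so the proportions are 0.189189, 0.27027, 0.27027, 0.27027 (working shown to 6 dp, full precision carried).
H' = −Σ pᵢ ln pᵢ = −((-0.315001) + (-0.353603) + (-0.353603) + (-0.353603)) = 1.375812.
With S = 4 species, ln S = 1.386294, so J = 1.375812/1.386294 = 0.992438, i.e. 0.9924 to 4 decimal places.

0.9924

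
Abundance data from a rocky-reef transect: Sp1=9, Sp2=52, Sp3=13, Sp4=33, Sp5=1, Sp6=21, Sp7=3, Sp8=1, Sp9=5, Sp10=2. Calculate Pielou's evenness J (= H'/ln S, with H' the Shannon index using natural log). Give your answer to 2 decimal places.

0.75

Total N = 9+52+13+33+1+21+3+1+5+2 = 140, so the proportions are 0.0643, 0.3714, 0.0929, 0.2357, 0.0071, 0.15, 0.0214, 0.0071, 0.0357, 0.0143 (working shown to 4 dp, full precision carried).
H' = −Σ pᵢ ln pᵢ = −((-0.1764) + (-0.3679) + (-0.2207) + (-0.3406) + (-0.0353) + (-0.2846) + (-0.0824) + (-0.0353) + (-0.1190) + (-0.0607)) = 1.7228.
With S = 10 species, ln S = 2.3026, so J = 1.7228/2.3026 = 0.7482, i.e. 0.75 to 2 decimal places.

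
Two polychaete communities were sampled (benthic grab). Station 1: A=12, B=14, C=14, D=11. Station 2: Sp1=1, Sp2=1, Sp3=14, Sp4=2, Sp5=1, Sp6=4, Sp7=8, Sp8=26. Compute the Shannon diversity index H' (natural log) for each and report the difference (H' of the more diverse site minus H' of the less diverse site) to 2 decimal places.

0.11

Station 1: N=51, proportions 0.2353, 0.2745, 0.2745, 0.2157, giving H' = 1.3811 (working shown to 4 dp, full precision carried).
Station 2: N=57, proportions 0.0175, 0.0175, 0.2456, 0.0351, 0.0175, 0.0702, 0.1404, 0.4561, giving H' = 1.4953.
Difference = |1.3811 − 1.4953| = 0.1142, i.e. 0.11 to 2 decimal places.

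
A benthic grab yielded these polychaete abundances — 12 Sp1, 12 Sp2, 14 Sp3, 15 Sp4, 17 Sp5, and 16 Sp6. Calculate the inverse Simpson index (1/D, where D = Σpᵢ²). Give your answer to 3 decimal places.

Total N = 12+12+14+15+17+16 = 86, so the proportions are 0.1395349, 0.1395349, 0.1627907, 0.1744186, 0.1976744, 0.1860465 (working shown to 7 dp, full precision carried).
D = 0.1395349² + 0.1395349² + 0.1627907² + 0.1744186² + 0.1976744² + 0.1860465² = 0.0194700 + 0.0194700 + 0.0265008 + 0.0304218 + 0.0390752 + 0.0346133 = 0.1695511.
So 1/D = 5.89793, i.e. 5.898 to 3 decimal places.

5.898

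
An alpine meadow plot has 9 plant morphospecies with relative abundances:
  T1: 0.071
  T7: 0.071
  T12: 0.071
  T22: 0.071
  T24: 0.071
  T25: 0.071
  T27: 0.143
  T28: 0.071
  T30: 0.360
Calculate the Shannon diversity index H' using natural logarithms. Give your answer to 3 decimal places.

1.961

Each pᵢ ln pᵢ term (working shown to 5 dp, full precision carried): 0.071×(-2.64508)=-0.18780, 0.071×(-2.64508)=-0.18780, 0.071×(-2.64508)=-0.18780, 0.071×(-2.64508)=-0.18780, 0.071×(-2.64508)=-0.18780, 0.071×(-2.64508)=-0.18780, 0.143×(-1.94491)=-0.27812, 0.071×(-2.64508)=-0.18780, 0.36×(-1.02165)=-0.36779.
Sum = -1.96052, so H' = 1.961.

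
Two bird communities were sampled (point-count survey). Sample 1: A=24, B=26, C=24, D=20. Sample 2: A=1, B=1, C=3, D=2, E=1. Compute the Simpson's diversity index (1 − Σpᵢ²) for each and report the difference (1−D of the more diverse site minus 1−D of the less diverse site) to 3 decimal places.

0.002

Sample 1: N=94, proportions 0.25532, 0.2766, 0.25532, 0.21277, giving 1−D = 0.74785 (working shown to 5 dp, full precision carried).
Sample 2: N=8, proportions 0.125, 0.125, 0.375, 0.25, 0.125, giving 1−D = 0.75000.
Difference = |0.74785 − 0.75000| = 0.00215, i.e. 0.002 to 3 decimal places.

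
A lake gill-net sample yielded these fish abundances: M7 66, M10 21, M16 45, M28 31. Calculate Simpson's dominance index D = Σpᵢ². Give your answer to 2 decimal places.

0.29

Total N = 66+21+45+31 = 163, so the proportions are 0.4049, 0.1288, 0.2761, 0.1902 (working shown to 4 dp, full precision carried).
D = 0.4049² + 0.1288² + 0.2761² + 0.1902² = 0.1640 + 0.0166 + 0.0762 + 0.0362 = 0.2929.
To 2 decimal places, D = 0.29.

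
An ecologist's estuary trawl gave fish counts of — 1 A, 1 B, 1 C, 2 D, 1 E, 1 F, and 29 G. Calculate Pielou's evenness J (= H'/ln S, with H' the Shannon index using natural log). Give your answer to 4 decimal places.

0.4278

Total N = 1+1+1+2+1+1+29 = 36, so the proportions are 0.027778, 0.027778, 0.027778, 0.055556, 0.027778, 0.027778, 0.805556 (working shown to 6 dp, full precision carried).
H' = −Σ pᵢ ln pᵢ = −((-0.099542) + (-0.099542) + (-0.099542) + (-0.160576) + (-0.099542) + (-0.099542) + (-0.174180)) = 0.832467.
With S = 7 species, ln S = 1.945910, so J = 0.832467/1.945910 = 0.427803, i.e. 0.4278 to 4 decimal places.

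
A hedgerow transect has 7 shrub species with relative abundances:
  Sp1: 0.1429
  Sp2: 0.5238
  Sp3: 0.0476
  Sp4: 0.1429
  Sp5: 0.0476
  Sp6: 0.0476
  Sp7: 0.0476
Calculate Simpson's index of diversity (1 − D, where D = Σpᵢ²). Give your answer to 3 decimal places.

D = 0.1429² + 0.5238² + 0.0476² + 0.1429² + 0.0476² + 0.0476² + 0.0476² = 0.02042 + 0.27437 + 0.00227 + 0.02042 + 0.00227 + 0.00227 + 0.00227 = 0.32427 (working shown to 5 dp, full precision carried).
So 1 − D = 0.67573, i.e. 0.676 to 3 decimal places.

0.676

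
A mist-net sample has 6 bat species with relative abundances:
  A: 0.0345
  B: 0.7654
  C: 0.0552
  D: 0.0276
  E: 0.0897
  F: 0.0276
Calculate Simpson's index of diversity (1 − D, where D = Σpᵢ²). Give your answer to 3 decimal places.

D = 0.0345² + 0.7654² + 0.0552² + 0.0276² + 0.0897² + 0.0276² = 0.00119 + 0.58584 + 0.00305 + 0.00076 + 0.00805 + 0.00076 = 0.59964 (working shown to 5 dp, full precision carried).
So 1 − D = 0.40036, i.e. 0.400 to 3 decimal places.

0.400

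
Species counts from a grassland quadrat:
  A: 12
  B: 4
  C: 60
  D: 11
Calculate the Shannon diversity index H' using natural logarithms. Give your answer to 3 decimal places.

Total N = 12+4+60+11 = 87, so the proportions are 0.13793, 0.04598, 0.68966, 0.12644 (working shown to 5 dp, full precision carried).
Each pᵢ ln pᵢ term: 0.13793×(-1.98100)=-0.27324, 0.04598×(-3.07961)=-0.14159, 0.68966×(-0.37156)=-0.25625, 0.12644×(-2.06801)=-0.26147.
Sum = -0.93256, so H' = 0.933.

0.933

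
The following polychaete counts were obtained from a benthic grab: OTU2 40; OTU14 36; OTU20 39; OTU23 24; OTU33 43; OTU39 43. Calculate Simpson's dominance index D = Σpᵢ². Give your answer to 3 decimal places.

Total N = 40+36+39+24+43+43 = 225, so the proportions are 0.17778, 0.16, 0.17333, 0.10667, 0.19111, 0.19111 (working shown to 5 dp, full precision carried).
D = 0.17778² + 0.16² + 0.17333² + 0.10667² + 0.19111² + 0.19111² = 0.03160 + 0.02560 + 0.03004 + 0.01138 + 0.03652 + 0.03652 = 0.17167.
To 3 decimal places, D = 0.172.

0.172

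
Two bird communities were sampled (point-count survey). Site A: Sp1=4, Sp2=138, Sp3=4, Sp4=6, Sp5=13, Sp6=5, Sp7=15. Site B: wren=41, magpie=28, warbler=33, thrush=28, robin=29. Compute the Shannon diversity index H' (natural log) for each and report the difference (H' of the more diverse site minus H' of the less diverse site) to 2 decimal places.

Site A: N=185, proportions 0.02162, 0.74595, 0.02162, 0.03243, 0.07027, 0.02703, 0.08108, giving H' = 0.98352 (working shown to 5 dp, full precision carried).
Site B: N=159, proportions 0.25786, 0.1761, 0.20755, 0.1761, 0.18239, giving H' = 1.59786.
Difference = |0.98352 − 1.59786| = 0.61434, i.e. 0.61 to 2 decimal places.

0.61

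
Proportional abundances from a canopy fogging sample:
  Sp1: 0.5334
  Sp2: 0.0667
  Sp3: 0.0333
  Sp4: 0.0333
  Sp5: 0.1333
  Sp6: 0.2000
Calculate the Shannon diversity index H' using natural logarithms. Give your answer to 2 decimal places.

1.33

Each pᵢ ln pᵢ term (working shown to 4 dp, full precision carried): 0.5334×(-0.6285)=-0.3352, 0.0667×(-2.7076)=-0.1806, 0.0333×(-3.4022)=-0.1133, 0.0333×(-3.4022)=-0.1133, 0.1333×(-2.0152)=-0.2686, 0.2×(-1.6094)=-0.3219.
Sum = -1.3329, so H' = 1.33.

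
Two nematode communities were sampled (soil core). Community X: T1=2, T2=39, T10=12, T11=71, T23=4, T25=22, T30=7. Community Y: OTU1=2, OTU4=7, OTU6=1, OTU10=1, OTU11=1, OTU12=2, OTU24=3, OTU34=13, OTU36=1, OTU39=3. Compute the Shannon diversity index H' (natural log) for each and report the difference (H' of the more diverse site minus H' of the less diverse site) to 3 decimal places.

0.405

Community X: N=157, proportions 0.012739, 0.248408, 0.076433, 0.452229, 0.025478, 0.140127, 0.044586, giving H' = 1.464502 (working shown to 6 dp, full precision carried).
Community Y: N=34, proportions 0.058824, 0.205882, 0.029412, 0.029412, 0.029412, 0.058824, 0.088235, 0.382353, 0.029412, 0.088235, giving H' = 1.869597.
Difference = |1.464502 − 1.869597| = 0.405095, i.e. 0.405 to 3 decimal places.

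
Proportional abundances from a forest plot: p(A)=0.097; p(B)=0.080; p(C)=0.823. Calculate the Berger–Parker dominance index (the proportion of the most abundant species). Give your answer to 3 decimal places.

0.823

The largest proportion is 0.823, i.e. d = 0.823 to 3 decimal places.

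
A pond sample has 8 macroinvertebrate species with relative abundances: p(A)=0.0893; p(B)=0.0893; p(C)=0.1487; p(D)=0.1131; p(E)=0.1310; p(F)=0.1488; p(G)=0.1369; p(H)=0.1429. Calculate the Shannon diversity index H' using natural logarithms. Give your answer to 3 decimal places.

2.061

Each pᵢ ln pᵢ term (working shown to 5 dp, full precision carried): 0.0893×(-2.41575)=-0.21573, 0.0893×(-2.41575)=-0.21573, 0.1487×(-1.90582)=-0.28340, 0.1131×(-2.17948)=-0.24650, 0.131×(-2.03256)=-0.26627, 0.1488×(-1.90515)=-0.28349, 0.1369×(-1.98850)=-0.27223, 0.1429×(-1.94561)=-0.27803.
Sum = -2.06135, so H' = 2.061.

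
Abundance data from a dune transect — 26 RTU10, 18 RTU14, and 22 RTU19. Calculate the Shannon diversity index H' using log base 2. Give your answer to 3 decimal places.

1.569

Total N = 26+18+22 = 66, so the proportions are 0.39394, 0.27273, 0.33333 (working shown to 5 dp, full precision carried).
Each pᵢ log₂ pᵢ term: 0.39394×(-1.34395)=-0.52944, 0.27273×(-1.87447)=-0.51122, 0.33333×(-1.58496)=-0.52832.
Sum = -1.56898, so H' = 1.569.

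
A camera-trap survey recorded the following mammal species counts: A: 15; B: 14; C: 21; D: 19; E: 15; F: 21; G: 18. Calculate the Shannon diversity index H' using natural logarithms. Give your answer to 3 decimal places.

Total N = 15+14+21+19+15+21+18 = 123, so the proportions are 0.12195, 0.11382, 0.17073, 0.15447, 0.12195, 0.17073, 0.14634 (working shown to 5 dp, full precision carried).
Each pᵢ ln pᵢ term: 0.12195×(-2.10413)=-0.25660, 0.11382×(-2.17313)=-0.24735, 0.17073×(-1.76766)=-0.30180, 0.15447×(-1.86775)=-0.28851, 0.12195×(-2.10413)=-0.25660, 0.17073×(-1.76766)=-0.30180, 0.14634×(-1.92181)=-0.28124.
Sum = -1.93390, so H' = 1.934.

1.934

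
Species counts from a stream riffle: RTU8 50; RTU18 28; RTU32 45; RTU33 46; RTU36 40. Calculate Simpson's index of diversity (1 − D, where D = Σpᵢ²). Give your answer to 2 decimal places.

Total N = 50+28+45+46+40 = 209, so the proportions are 0.2392, 0.134, 0.2153, 0.2201, 0.1914 (working shown to 4 dp, full precision carried).
D = 0.2392² + 0.134² + 0.2153² + 0.2201² + 0.1914² = 0.0572 + 0.0179 + 0.0464 + 0.0484 + 0.0366 = 0.2066.
So 1 − D = 0.7934, i.e. 0.79 to 2 decimal places.

0.79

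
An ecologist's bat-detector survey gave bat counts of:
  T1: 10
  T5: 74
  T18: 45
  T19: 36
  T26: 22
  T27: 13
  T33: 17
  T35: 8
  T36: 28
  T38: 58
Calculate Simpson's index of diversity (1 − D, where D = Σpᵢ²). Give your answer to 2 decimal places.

Total N = 10+74+45+36+22+13+17+8+28+58 = 311, so the proportions are 0.0322, 0.2379, 0.1447, 0.1158, 0.0707, 0.0418, 0.0547, 0.0257, 0.09, 0.1865 (working shown to 4 dp, full precision carried).
D = 0.0322² + 0.2379² + 0.1447² + 0.1158² + 0.0707² + 0.0418² + 0.0547² + 0.0257² + 0.09² + 0.1865² = 0.0010 + 0.0566 + 0.0209 + 0.0134 + 0.0050 + 0.0017 + 0.0030 + 0.0007 + 0.0081 + 0.0348 = 0.1453.
So 1 − D = 0.8547, i.e. 0.85 to 2 decimal places.

0.85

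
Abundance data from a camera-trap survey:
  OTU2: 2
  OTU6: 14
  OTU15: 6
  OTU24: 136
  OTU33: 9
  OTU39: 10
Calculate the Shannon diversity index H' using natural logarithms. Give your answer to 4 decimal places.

0.8823

Total N = 2+14+6+136+9+10 = 177, so the proportions are 0.011299, 0.079096, 0.033898, 0.768362, 0.050847, 0.056497 (working shown to 6 dp, full precision carried).
Each pᵢ ln pᵢ term: 0.011299×(-4.483003)=-0.050655, 0.079096×(-2.537092)=-0.200674, 0.033898×(-3.384390)=-0.114725, 0.768362×(-0.263495)=-0.202459, 0.050847×(-2.978925)=-0.151471, 0.056497×(-2.873565)=-0.162348.
Sum = -0.882333, so H' = 0.8823.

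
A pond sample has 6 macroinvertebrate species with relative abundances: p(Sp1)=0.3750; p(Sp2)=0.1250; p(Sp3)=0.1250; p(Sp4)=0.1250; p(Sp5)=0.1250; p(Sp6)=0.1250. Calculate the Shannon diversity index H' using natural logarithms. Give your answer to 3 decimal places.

Each pᵢ ln pᵢ term (working shown to 5 dp, full precision carried): 0.375×(-0.98083)=-0.36781, 0.125×(-2.07944)=-0.25993, 0.125×(-2.07944)=-0.25993, 0.125×(-2.07944)=-0.25993, 0.125×(-2.07944)=-0.25993, 0.125×(-2.07944)=-0.25993.
Sum = -1.66746, so H' = 1.667.

1.667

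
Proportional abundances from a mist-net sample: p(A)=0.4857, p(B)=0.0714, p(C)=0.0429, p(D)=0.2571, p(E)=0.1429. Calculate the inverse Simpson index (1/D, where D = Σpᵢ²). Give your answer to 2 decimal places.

3.04

D = 0.4857² + 0.0714² + 0.0429² + 0.2571² + 0.1429² = 0.23590 + 0.00510 + 0.00184 + 0.06610 + 0.02042 = 0.32936 (working shown to 5 dp, full precision carried).
So 1/D = 3.0362, i.e. 3.04 to 2 decimal places.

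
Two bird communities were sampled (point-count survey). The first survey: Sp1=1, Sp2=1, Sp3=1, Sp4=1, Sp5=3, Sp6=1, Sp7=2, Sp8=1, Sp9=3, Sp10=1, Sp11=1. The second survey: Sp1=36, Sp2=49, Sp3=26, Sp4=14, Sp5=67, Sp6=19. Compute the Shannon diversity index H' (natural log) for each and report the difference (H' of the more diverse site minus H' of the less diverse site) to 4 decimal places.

The first survey: N=16, proportions 0.0625, 0.0625, 0.0625, 0.0625, 0.1875, 0.0625, 0.125, 0.0625, 0.1875, 0.0625, 0.0625, giving H' = 2.273966 (working shown to 6 dp, full precision carried).
The second survey: N=211, proportions 0.170616, 0.232227, 0.123223, 0.066351, 0.317536, 0.090047, giving H' = 1.659811.
Difference = |2.273966 − 1.659811| = 0.614155, i.e. 0.6142 to 4 decimal places.

0.6142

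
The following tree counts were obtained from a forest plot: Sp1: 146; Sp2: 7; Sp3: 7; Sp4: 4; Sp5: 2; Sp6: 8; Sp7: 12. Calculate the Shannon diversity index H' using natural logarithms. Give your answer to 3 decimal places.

Total N = 146+7+7+4+2+8+12 = 186, so the proportions are 0.78495, 0.03763, 0.03763, 0.02151, 0.01075, 0.04301, 0.06452 (working shown to 5 dp, full precision carried).
Each pᵢ ln pᵢ term: 0.78495×(-0.24214)=-0.19007, 0.03763×(-3.27984)=-0.12343, 0.03763×(-3.27984)=-0.12343, 0.02151×(-3.83945)=-0.08257, 0.01075×(-4.53260)=-0.04874, 0.04301×(-3.14631)=-0.13532, 0.06452×(-2.74084)=-0.17683.
Sum = -0.88040, so H' = 0.880.

0.880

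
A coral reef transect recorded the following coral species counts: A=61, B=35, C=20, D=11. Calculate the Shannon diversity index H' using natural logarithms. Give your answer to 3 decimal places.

1.210

Total N = 61+35+20+11 = 127, so the proportions are 0.48031, 0.27559, 0.15748, 0.08661 (working shown to 5 dp, full precision carried).
Each pᵢ ln pᵢ term: 0.48031×(-0.73331)=-0.35222, 0.27559×(-1.28884)=-0.35519, 0.15748×(-1.84845)=-0.29110, 0.08661×(-2.44629)=-0.21188.
Sum = -1.21039, so H' = 1.210.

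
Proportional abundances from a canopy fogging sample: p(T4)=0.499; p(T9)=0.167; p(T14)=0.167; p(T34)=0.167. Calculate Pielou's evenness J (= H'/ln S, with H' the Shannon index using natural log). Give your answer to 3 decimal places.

H' = −Σ pᵢ ln pᵢ = −((-0.34688) + (-0.29889) + (-0.29889) + (-0.29889)) = 1.24355 (working shown to 5 dp, full precision carried).
With S = 4 species, ln S = 1.38629, so J = 1.24355/1.38629 = 0.89703, i.e. 0.897 to 3 decimal places.

0.897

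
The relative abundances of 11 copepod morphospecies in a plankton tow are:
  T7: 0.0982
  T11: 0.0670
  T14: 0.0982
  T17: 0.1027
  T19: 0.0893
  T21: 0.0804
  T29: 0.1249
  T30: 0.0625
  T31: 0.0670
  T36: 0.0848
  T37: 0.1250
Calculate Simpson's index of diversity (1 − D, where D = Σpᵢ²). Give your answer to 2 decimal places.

D = 0.0982² + 0.067² + 0.0982² + 0.1027² + 0.0893² + 0.0804² + 0.1249² + 0.0625² + 0.067² + 0.0848² + 0.125² = 0.0096 + 0.0045 + 0.0096 + 0.0105 + 0.0080 + 0.0065 + 0.0156 + 0.0039 + 0.0045 + 0.0072 + 0.0156 = 0.0956 (working shown to 4 dp, full precision carried).
So 1 − D = 0.9044, i.e. 0.90 to 2 decimal places.

0.90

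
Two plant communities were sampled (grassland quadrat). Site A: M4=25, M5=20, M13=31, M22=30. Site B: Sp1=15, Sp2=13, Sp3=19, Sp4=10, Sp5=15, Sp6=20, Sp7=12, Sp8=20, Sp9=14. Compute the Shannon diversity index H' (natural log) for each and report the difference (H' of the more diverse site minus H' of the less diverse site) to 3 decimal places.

Site A: N=106, proportions 0.23585, 0.18868, 0.29245, 0.28302, giving H' = 1.37216 (working shown to 5 dp, full precision carried).
Site B: N=138, proportions 0.1087, 0.0942, 0.13768, 0.07246, 0.1087, 0.14493, 0.08696, 0.14493, 0.10145, giving H' = 2.17254.
Difference = |1.37216 − 2.17254| = 0.80038, i.e. 0.800 to 3 decimal places.

0.800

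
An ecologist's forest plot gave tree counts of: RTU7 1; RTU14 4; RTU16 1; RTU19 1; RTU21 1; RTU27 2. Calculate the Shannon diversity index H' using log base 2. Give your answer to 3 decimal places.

2.322

Total N = 1+4+1+1+1+2 = 10, so the proportions are 0.1, 0.4, 0.1, 0.1, 0.1, 0.2 (working shown to 5 dp, full precision carried).
Each pᵢ log₂ pᵢ term: 0.1×(-3.32193)=-0.33219, 0.4×(-1.32193)=-0.52877, 0.1×(-3.32193)=-0.33219, 0.1×(-3.32193)=-0.33219, 0.1×(-3.32193)=-0.33219, 0.2×(-2.32193)=-0.46439.
Sum = -2.32193, so H' = 2.322.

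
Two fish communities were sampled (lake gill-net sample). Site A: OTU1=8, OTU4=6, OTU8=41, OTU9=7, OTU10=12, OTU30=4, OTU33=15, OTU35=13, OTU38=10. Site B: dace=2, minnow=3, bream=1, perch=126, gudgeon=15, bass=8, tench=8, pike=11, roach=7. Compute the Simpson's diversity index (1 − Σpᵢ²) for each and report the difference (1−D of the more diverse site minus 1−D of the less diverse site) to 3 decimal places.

Site A: N=116, proportions 0.06897, 0.05172, 0.35345, 0.06034, 0.10345, 0.03448, 0.12931, 0.11207, 0.08621, giving 1−D = 0.81540 (working shown to 5 dp, full precision carried).
Site B: N=181, proportions 0.01105, 0.01657, 0.00552, 0.69613, 0.08287, 0.0442, 0.0442, 0.06077, 0.03867, giving 1−D = 0.49901.
Difference = |0.81540 − 0.49901| = 0.31639, i.e. 0.316 to 3 decimal places.

0.316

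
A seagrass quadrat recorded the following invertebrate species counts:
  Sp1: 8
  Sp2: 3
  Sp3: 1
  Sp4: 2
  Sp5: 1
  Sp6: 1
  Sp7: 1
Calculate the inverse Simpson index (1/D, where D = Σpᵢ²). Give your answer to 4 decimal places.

3.5679

Total N = 8+3+1+2+1+1+1 = 17, so the proportions are 0.47058824, 0.17647059, 0.05882353, 0.11764706, 0.05882353, 0.05882353, 0.05882353 (working shown to 8 dp, full precision carried).
D = 0.47058824² + 0.17647059² + 0.05882353² + 0.11764706² + 0.05882353² + 0.05882353² + 0.05882353² = 0.22145329 + 0.03114187 + 0.00346021 + 0.01384083 + 0.00346021 + 0.00346021 + 0.00346021 = 0.28027682.
So 1/D = 3.567901, i.e. 3.5679 to 4 decimal places.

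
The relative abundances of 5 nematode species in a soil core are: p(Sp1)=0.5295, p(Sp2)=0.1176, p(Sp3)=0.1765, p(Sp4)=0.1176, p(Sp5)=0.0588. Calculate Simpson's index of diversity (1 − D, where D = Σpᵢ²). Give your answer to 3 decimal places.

0.657

D = 0.5295² + 0.1176² + 0.1765² + 0.1176² + 0.0588² = 0.28037 + 0.01383 + 0.03115 + 0.01383 + 0.00346 = 0.34264 (working shown to 5 dp, full precision carried).
So 1 − D = 0.65736, i.e. 0.657 to 3 decimal places.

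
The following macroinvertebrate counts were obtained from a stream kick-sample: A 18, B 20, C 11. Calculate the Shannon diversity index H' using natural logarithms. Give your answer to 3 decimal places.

Total N = 18+20+11 = 49, so the proportions are 0.36735, 0.40816, 0.22449 (working shown to 5 dp, full precision carried).
Each pᵢ ln pᵢ term: 0.36735×(-1.00145)=-0.36788, 0.40816×(-0.89609)=-0.36575, 0.22449×(-1.49393)=-0.33537.
Sum = -1.06900, so H' = 1.069.

1.069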